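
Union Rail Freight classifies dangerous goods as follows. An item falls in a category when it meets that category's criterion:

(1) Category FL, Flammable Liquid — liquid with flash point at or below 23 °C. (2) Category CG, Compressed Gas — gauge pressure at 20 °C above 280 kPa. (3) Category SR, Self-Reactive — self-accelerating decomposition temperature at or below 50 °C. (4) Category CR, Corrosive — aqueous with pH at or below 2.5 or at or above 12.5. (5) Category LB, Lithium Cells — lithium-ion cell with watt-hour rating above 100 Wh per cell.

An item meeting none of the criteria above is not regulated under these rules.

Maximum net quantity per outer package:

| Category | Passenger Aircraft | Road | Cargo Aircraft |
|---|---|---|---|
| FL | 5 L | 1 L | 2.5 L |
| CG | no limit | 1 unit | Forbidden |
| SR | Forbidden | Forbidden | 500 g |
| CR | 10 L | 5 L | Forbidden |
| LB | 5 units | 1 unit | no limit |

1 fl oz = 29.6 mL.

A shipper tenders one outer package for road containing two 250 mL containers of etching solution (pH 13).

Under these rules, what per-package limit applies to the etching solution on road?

pH 13 meets the Category CR criterion (Corrosive), so the etching solution is Category CR.
The road limit for Category CR is 5 L.

5 L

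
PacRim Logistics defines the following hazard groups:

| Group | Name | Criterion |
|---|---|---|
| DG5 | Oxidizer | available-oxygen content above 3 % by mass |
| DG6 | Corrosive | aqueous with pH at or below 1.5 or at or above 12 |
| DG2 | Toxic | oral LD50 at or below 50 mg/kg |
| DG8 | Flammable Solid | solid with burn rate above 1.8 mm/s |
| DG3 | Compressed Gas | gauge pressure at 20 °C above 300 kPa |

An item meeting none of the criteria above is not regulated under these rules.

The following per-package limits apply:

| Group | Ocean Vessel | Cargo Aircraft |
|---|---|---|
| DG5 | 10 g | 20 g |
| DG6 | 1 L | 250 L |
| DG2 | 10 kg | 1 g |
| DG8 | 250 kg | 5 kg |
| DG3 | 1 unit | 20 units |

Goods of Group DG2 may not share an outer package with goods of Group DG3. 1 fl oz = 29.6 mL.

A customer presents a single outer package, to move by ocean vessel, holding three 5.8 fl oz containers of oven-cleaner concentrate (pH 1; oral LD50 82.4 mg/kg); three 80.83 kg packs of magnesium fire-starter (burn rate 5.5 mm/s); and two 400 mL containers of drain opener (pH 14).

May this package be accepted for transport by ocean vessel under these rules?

No

The oven-cleaner concentrate has pH 1, which is ≤ 1.5, so it is Group DG6 (Corrosive).
Magnesium fire-starter: burn rate 5.5 mm/s > 1.8 mm/s → Group DG8 (Flammable Solid).
Drain opener: pH 14 ≥ 12 → Group DG6 (Corrosive).
Group DG6 net quantity: (three 5.8 fl oz containers = 515.04 mL) + (two 400 mL containers = 800 mL) = 1315.04 mL.
That exceeds the Group DG6 ocean vessel limit of 1 L.
Group DG8 quantity: three 80.83 kg packs = 242.49 kg.
242.49 kg is within the ocean vessel limit of 250 kg for Group DG8.
The segregation rule (Group DG2 with Group DG3) does not apply to Group DG6 with Group DG8.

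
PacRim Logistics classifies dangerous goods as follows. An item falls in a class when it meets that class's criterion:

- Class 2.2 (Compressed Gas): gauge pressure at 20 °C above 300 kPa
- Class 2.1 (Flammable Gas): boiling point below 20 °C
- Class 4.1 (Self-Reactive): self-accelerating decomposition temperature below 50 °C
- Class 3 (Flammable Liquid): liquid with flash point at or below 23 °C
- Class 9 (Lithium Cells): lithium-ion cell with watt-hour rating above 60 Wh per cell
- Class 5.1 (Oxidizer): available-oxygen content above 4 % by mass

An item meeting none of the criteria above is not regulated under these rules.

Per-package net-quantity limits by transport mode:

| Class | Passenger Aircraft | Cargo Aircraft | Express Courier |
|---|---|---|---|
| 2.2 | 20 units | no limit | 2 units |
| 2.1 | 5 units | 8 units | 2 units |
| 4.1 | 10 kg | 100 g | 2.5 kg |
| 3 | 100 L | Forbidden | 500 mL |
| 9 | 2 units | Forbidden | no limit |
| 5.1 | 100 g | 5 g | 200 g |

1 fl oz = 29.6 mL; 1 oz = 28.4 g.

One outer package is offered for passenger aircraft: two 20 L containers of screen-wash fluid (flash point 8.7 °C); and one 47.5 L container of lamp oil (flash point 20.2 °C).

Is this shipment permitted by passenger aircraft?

The screen-wash fluid has flash point 8.7 °C, which is ≤ 23 °C, so it is Class 3 (Flammable Liquid).
Lamp oil: flash point 20.2 °C ≤ 23 °C → Class 3 (Flammable Liquid).
Class 3 net quantity: (two 20 L containers = 40 L) + 47.5 L = 87.5 L.
That is within the Class 3 passenger aircraft limit of 100 L.

Yes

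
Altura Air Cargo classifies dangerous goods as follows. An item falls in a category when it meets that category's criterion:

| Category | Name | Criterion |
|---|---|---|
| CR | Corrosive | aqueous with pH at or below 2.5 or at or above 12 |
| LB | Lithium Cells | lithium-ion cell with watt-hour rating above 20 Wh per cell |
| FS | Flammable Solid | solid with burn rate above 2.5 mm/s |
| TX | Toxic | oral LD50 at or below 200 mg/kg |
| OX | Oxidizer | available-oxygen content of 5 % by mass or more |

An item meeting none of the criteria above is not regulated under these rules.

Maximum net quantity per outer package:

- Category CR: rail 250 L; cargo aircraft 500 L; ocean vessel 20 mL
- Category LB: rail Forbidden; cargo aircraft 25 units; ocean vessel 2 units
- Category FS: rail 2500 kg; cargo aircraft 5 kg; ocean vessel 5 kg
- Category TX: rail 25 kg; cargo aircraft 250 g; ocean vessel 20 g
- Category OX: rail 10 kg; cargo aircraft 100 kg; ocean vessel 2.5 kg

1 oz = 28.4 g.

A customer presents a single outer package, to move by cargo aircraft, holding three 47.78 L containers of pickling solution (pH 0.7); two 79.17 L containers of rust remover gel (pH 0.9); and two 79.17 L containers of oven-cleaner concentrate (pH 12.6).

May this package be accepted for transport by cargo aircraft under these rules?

Yes

With pH 0.7 (≤ 2.5), the pickling solution falls in Category CR.
Rust remover gel: pH 0.9 ≤ 2.5 → Category CR (Corrosive).
pH 12.6 meets the Category CR criterion (Corrosive), so the oven-cleaner concentrate is Category CR.
Category CR net quantity: (three 47.78 L containers = 143.34 L) + (two 79.17 L containers = 158.34 L) + (two 79.17 L containers = 158.34 L) = 460.02 L.
460.02 L is within the cargo aircraft limit of 500 L for Category CR.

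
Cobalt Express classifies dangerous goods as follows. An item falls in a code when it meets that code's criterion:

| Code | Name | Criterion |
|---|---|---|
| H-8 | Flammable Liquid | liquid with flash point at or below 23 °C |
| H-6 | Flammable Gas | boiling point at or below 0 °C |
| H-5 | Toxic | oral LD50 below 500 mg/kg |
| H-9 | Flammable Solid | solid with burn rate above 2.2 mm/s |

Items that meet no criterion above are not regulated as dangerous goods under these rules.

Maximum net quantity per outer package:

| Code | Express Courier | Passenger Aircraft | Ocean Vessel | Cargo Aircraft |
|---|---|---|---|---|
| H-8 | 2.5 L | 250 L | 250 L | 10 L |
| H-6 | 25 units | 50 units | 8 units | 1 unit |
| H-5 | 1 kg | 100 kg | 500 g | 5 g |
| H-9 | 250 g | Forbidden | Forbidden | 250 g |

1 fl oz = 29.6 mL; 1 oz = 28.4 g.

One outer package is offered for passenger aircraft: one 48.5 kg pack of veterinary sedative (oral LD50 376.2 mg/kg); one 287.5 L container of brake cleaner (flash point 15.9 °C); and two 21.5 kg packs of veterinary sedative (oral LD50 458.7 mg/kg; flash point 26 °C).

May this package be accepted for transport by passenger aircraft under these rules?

Veterinary sedative: oral LD50 376.2 mg/kg < 500 mg/kg → Code H-5 (Toxic).
Brake cleaner: flash point 15.9 °C ≤ 23 °C → Code H-8 (Flammable Liquid).
Oral LD50 458.7 mg/kg meets the Code H-5 criterion (Toxic), so the veterinary sedative is Code H-5.
Code H-5 net quantity: 48.5 kg + (two 21.5 kg packs = 43 kg) = 91.5 kg.
That is within the Code H-5 passenger aircraft limit of 100 kg.
Code H-8 quantity: 287.5 L.
That exceeds the Code H-8 passenger aircraft limit of 250 L.

No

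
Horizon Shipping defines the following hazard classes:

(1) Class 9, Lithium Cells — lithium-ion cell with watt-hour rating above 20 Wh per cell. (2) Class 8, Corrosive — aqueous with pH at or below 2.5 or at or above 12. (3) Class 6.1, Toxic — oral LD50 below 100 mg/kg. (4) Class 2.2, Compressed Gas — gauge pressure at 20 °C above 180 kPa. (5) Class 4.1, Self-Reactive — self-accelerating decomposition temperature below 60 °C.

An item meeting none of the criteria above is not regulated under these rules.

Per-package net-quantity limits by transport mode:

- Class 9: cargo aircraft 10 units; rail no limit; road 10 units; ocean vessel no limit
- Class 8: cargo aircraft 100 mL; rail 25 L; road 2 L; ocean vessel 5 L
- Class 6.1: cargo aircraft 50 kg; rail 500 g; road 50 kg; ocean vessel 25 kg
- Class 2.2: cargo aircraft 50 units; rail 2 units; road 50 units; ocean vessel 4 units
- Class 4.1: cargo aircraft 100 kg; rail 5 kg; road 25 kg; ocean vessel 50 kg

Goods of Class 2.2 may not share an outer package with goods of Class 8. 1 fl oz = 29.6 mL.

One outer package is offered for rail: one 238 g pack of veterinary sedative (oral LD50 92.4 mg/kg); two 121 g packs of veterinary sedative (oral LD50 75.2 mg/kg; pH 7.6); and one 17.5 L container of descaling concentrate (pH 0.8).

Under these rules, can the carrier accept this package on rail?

Veterinary sedative: oral LD50 92.4 mg/kg < 100 mg/kg → Class 6.1 (Toxic).
With oral LD50 75.2 mg/kg (< 100 mg/kg), the veterinary sedative falls in Class 6.1.
pH 0.8 meets the Class 8 criterion (Corrosive), so the descaling concentrate is Class 8.
Class 8 quantity: 17.5 L.
17.5 L ≤ 25 L (rail limit, Class 8) — within limit.
Class 6.1 net quantity: 238 g + (two 121 g packs = 242 g) = 480 g.
480 g ≤ 500 g (rail limit, Class 6.1) — within limit.
The segregation rule (Class 2.2 with Class 8) does not apply to Class 8 with Class 6.1.
Every hazard class is within its rail limit and no segregation rule is violated.

Yes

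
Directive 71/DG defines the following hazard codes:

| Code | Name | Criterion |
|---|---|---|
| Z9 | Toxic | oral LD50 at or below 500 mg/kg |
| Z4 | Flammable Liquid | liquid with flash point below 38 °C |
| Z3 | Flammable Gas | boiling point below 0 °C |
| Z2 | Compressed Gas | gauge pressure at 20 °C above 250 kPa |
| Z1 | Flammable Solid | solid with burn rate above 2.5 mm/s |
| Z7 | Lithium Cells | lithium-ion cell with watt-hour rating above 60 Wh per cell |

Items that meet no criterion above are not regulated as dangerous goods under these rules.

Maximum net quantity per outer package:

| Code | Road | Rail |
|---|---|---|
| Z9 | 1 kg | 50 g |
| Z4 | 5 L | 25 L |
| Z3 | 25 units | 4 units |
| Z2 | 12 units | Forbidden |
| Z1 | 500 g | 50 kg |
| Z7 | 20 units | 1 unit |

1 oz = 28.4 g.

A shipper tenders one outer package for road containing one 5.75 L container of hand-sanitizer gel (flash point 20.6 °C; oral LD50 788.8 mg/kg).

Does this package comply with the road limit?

Flash point 20.6 °C meets the Code Z4 criterion (Flammable Liquid), so the hand-sanitizer gel is Code Z4.
Code Z4 quantity: 5.75 L.
5.75 L exceeds the road limit of 5 L for Code Z4.

No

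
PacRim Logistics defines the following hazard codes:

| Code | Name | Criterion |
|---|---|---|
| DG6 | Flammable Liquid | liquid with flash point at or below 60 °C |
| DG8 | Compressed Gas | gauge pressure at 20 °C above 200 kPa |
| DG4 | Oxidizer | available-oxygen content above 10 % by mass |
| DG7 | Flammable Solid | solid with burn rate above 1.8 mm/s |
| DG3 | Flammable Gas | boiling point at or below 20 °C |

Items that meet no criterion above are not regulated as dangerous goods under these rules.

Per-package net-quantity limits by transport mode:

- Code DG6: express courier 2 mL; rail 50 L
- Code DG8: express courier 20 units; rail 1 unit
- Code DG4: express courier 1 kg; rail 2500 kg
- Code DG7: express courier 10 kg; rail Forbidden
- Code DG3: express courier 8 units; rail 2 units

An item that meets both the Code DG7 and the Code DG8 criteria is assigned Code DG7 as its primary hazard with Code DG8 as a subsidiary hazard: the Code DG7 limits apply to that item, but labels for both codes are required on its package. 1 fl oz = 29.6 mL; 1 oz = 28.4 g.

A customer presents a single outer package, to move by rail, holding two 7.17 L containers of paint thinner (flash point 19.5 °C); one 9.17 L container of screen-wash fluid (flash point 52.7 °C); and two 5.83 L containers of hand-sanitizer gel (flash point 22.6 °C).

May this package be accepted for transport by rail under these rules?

Flash point 19.5 °C meets the Code DG6 criterion (Flammable Liquid), so the paint thinner is Code DG6.
The screen-wash fluid has flash point 52.7 °C, which is ≤ 60 °C, so it is Code DG6 (Flammable Liquid).
Flash point 22.6 °C meets the Code DG6 criterion (Flammable Liquid), so the hand-sanitizer gel is Code DG6.
Total Code DG6: (two 7.17 L containers = 14.34 L) + 9.17 L + (two 5.83 L containers = 11.66 L) = 35.17 L.
35.17 L ≤ 50 L (rail limit, Code DG6) — within limit.

Yes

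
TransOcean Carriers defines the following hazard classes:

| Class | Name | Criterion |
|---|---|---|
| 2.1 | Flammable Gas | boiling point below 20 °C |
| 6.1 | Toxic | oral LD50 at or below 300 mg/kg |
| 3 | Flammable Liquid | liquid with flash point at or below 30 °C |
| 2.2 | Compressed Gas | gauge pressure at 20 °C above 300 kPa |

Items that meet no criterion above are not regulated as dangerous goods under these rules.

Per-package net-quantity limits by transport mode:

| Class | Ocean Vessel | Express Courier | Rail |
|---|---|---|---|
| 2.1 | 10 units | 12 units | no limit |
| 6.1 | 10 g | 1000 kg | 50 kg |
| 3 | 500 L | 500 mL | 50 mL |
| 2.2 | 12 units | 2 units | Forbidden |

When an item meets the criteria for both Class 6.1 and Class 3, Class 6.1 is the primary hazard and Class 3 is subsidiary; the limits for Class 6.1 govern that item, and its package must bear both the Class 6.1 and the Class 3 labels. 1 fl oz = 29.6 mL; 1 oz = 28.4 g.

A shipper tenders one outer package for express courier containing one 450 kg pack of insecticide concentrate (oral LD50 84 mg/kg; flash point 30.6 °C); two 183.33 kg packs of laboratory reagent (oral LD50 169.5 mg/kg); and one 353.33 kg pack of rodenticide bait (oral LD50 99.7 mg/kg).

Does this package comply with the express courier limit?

No

The insecticide concentrate has oral LD50 84 mg/kg, which is ≤ 300 mg/kg, so it is Class 6.1 (Toxic).
With oral LD50 169.5 mg/kg (≤ 300 mg/kg), the laboratory reagent falls in Class 6.1.
Oral LD50 99.7 mg/kg meets the Class 6.1 criterion (Toxic), so the rodenticide bait is Class 6.1.
Class 6.1 net quantity: 450 kg + (two 183.33 kg packs = 366.66 kg) + 353.33 kg = 1169.99 kg.
That exceeds the Class 6.1 express courier limit of 1000 kg.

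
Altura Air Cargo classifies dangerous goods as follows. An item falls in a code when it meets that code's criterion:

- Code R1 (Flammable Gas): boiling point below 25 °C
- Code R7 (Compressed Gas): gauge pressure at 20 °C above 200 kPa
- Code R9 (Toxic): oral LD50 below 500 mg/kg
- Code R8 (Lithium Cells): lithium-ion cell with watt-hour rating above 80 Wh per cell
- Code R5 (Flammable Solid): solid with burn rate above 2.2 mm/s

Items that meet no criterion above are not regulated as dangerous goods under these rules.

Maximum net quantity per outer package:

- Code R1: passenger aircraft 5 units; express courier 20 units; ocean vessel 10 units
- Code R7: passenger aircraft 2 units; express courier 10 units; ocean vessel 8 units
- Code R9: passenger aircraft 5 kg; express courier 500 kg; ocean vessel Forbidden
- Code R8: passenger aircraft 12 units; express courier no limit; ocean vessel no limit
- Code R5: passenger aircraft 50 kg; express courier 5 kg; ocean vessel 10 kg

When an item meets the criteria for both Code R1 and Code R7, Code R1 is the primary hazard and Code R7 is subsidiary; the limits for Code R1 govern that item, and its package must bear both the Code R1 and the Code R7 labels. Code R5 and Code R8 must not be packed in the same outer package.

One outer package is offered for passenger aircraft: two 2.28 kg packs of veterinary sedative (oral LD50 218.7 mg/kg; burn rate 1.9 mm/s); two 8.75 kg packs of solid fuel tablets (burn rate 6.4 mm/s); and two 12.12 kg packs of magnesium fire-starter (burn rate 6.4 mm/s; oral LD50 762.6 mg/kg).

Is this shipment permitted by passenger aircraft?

The veterinary sedative has oral LD50 218.7 mg/kg, which is < 500 mg/kg, so it is Code R9 (Toxic).
The solid fuel tablets have burn rate 6.4 mm/s, which is > 2.2 mm/s, so they are Code R5 (Flammable Solid).
Magnesium fire-starter: burn rate 6.4 mm/s > 2.2 mm/s → Code R5 (Flammable Solid).
Code R5 net quantity: (two 8.75 kg packs = 17.5 kg) + (two 12.12 kg packs = 24.24 kg) = 41.74 kg.
That is within the Code R5 passenger aircraft limit of 50 kg.
Code R9 quantity: two 2.28 kg packs = 4.56 kg.
That is within the Code R9 passenger aircraft limit of 5 kg.
The segregation rule (Code R5 with Code R8) does not apply to Code R5 with Code R9.
Every hazard code is within its passenger aircraft limit and no segregation rule is violated.

Yes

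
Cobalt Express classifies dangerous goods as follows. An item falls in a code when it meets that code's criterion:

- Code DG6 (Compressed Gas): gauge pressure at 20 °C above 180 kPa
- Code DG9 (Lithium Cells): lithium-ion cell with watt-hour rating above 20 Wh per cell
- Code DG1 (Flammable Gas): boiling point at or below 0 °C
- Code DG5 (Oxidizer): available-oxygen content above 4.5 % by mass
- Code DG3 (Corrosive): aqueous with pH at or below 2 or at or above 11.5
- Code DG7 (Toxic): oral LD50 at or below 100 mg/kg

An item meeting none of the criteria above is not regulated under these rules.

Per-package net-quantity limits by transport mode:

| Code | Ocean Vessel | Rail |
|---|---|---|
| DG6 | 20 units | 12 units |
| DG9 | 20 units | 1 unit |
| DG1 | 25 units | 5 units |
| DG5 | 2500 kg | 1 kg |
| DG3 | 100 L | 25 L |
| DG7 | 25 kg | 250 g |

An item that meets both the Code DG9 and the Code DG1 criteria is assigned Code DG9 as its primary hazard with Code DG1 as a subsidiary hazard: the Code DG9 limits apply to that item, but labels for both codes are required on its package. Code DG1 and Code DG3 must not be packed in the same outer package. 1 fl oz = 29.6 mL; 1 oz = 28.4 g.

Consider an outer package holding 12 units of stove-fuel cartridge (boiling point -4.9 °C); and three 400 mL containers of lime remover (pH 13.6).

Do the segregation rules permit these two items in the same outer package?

No

Stove-fuel cartridge: boiling point -4.9 °C ≤ 0 °C → Code DG1 (Flammable Gas).
Lime remover: pH 13.6 ≥ 11.5 → Code DG3 (Corrosive).
Code DG1 and Code DG3 may not share an outer package.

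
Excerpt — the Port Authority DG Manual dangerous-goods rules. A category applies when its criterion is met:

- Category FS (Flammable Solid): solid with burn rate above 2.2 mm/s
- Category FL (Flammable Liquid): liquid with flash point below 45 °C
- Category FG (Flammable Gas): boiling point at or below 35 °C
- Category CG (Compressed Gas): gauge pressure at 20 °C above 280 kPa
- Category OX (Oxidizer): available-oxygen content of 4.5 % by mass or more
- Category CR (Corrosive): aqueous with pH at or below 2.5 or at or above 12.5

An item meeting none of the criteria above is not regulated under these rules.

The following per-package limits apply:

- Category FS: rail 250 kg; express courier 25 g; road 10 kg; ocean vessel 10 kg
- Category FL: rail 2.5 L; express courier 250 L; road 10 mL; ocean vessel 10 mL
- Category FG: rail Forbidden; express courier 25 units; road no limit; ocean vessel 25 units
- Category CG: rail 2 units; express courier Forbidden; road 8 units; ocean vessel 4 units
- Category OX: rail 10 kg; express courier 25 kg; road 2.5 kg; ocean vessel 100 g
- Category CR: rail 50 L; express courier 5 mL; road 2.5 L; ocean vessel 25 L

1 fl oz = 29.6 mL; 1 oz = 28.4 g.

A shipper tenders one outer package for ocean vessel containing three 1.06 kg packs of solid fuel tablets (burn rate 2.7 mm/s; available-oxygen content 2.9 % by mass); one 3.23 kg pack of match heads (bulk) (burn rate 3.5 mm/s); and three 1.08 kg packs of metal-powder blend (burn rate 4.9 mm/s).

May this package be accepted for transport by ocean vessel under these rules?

Yes

Solid fuel tablets: burn rate 2.7 mm/s > 2.2 mm/s → Category FS (Flammable Solid).
The match heads (bulk) have burn rate 3.5 mm/s, which is > 2.2 mm/s, so they are Category FS (Flammable Solid).
Metal-powder blend: burn rate 4.9 mm/s > 2.2 mm/s → Category FS (Flammable Solid).
Category FS net quantity: (three 1.06 kg packs = 3.18 kg) + 3.23 kg + (three 1.08 kg packs = 3.24 kg) = 9.65 kg.
That is within the Category FS ocean vessel limit of 10 kg.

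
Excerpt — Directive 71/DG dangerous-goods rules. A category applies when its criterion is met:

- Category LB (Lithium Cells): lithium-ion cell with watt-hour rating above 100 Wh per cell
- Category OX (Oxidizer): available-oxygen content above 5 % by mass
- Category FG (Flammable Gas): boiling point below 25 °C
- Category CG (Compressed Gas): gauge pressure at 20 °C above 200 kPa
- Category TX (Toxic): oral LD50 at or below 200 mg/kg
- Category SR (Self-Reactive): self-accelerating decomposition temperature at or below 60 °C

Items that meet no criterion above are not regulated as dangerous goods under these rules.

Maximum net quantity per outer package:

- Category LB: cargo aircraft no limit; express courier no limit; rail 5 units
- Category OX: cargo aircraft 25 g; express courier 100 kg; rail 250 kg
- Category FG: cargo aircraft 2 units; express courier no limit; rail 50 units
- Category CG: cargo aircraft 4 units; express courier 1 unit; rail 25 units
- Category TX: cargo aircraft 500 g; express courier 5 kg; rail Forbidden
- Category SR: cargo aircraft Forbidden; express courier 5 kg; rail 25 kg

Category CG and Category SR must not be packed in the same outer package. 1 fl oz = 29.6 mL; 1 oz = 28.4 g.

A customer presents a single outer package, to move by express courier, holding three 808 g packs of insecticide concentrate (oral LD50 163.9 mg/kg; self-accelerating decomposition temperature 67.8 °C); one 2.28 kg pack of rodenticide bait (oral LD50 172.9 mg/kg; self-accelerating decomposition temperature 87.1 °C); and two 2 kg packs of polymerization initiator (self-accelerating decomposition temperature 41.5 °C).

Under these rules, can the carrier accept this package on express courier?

With oral LD50 163.9 mg/kg (≤ 200 mg/kg), the insecticide concentrate falls in Category TX.
Oral LD50 172.9 mg/kg meets the Category TX criterion (Toxic), so the rodenticide bait is Category TX.
The polymerization initiator has self-accelerating decomposition temperature 41.5 °C, which is ≤ 60 °C, so it is Category SR (Self-Reactive).
Category TX net quantity: (three 808 g packs = 2.424 kg) + 2.28 kg = 4.704 kg.
4.704 kg ≤ 5 kg (express courier limit, Category TX) — within limit.
Category SR quantity: two 2 kg packs = 4 kg.
4 kg ≤ 5 kg (express courier limit, Category SR) — within limit.
The segregation rule (Category CG with Category SR) does not apply to Category TX with Category SR.
Every hazard category is within its express courier limit and no segregation rule is violated.

Yes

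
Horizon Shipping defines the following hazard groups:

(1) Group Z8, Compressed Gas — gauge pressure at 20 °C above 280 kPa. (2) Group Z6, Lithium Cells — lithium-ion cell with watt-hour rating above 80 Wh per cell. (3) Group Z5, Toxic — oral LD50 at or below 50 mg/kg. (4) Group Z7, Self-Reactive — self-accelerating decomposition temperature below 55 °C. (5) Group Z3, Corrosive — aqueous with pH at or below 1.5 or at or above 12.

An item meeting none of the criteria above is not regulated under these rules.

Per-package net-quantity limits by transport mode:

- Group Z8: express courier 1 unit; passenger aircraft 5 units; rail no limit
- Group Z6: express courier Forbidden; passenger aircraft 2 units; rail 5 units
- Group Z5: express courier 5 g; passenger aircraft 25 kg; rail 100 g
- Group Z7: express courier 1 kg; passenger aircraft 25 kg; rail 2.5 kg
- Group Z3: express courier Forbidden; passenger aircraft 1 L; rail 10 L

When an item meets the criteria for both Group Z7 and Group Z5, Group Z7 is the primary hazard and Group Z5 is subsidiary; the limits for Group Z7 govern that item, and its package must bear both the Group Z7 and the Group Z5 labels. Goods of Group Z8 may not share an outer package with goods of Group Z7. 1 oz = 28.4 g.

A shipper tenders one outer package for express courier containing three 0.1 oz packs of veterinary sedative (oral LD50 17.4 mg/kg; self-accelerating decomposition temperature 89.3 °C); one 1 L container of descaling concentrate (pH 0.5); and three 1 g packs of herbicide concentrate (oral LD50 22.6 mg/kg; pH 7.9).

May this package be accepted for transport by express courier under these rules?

No

Veterinary sedative: oral LD50 17.4 mg/kg ≤ 50 mg/kg → Group Z5 (Toxic).
With pH 0.5 (≤ 1.5), the descaling concentrate falls in Group Z3.
Herbicide concentrate: oral LD50 22.6 mg/kg ≤ 50 mg/kg → Group Z5 (Toxic).
Group Z5 net quantity: (three 0.1 oz packs = 8.52 g) + (three 1 g packs = 3 g) = 11.52 g.
11.52 g > 5 g (express courier limit, Group Z5) — over the limit.
Group Z3 quantity: 1 L.
By express courier, Group Z3 is Forbidden regardless of quantity.
The segregation rule (Group Z8 with Group Z7) does not apply to Group Z5 with Group Z3.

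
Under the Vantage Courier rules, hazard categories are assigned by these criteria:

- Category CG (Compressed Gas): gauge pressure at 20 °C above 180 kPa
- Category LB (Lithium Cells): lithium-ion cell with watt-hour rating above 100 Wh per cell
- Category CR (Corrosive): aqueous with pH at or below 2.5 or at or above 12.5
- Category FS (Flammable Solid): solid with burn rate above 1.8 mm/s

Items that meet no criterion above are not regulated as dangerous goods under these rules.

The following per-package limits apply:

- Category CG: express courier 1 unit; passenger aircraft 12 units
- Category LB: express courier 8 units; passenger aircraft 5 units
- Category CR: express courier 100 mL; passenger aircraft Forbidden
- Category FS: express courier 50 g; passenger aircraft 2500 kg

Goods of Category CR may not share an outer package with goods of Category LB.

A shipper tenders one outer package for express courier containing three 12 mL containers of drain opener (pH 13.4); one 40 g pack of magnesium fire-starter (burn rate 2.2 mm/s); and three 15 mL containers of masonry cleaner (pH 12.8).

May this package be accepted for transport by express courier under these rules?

pH 13.4 meets the Category CR criterion (Corrosive), so the drain opener is Category CR.
With burn rate 2.2 mm/s (> 1.8 mm/s), the magnesium fire-starter falls in Category FS.
The masonry cleaner has pH 12.8, which is ≥ 12.5, so it is Category CR (Corrosive).
Category CR net quantity: (three 12 mL containers = 36 mL) + (three 15 mL containers = 45 mL) = 81 mL.
That is within the Category CR express courier limit of 100 mL.
Category FS quantity: 40 g.
40 g is within the express courier limit of 50 g for Category FS.
The segregation rule (Category CR with Category LB) does not apply to Category CR with Category FS.
Every hazard category is within its express courier limit and no segregation rule is violated.

Yes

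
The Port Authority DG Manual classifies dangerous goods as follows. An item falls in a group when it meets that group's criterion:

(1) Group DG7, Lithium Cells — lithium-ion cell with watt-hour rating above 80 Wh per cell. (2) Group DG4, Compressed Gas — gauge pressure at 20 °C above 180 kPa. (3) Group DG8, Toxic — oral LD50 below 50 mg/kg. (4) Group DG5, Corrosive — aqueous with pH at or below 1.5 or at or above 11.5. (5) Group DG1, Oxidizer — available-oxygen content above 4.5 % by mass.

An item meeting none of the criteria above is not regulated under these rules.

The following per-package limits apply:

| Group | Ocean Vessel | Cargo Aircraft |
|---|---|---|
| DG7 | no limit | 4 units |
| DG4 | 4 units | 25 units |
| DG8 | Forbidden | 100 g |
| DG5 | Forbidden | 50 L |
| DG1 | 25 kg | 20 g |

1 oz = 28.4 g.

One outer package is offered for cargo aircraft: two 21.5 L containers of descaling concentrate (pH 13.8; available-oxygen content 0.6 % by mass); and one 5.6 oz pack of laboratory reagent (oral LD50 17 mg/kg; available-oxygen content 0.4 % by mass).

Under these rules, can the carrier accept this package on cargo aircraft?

Descaling concentrate: pH 13.8 ≥ 11.5 → Group DG5 (Corrosive).
Oral LD50 17 mg/kg meets the Group DG8 criterion (Toxic), so the laboratory reagent is Group DG8.
Group DG5 quantity: two 21.5 L containers = 43 L.
43 L ≤ 50 L (cargo aircraft limit, Group DG5) — within limit.
Group DG8 quantity: one 5.6 oz pack = 159.04 g.
159.04 g > 100 g (cargo aircraft limit, Group DG8) — over the limit.

No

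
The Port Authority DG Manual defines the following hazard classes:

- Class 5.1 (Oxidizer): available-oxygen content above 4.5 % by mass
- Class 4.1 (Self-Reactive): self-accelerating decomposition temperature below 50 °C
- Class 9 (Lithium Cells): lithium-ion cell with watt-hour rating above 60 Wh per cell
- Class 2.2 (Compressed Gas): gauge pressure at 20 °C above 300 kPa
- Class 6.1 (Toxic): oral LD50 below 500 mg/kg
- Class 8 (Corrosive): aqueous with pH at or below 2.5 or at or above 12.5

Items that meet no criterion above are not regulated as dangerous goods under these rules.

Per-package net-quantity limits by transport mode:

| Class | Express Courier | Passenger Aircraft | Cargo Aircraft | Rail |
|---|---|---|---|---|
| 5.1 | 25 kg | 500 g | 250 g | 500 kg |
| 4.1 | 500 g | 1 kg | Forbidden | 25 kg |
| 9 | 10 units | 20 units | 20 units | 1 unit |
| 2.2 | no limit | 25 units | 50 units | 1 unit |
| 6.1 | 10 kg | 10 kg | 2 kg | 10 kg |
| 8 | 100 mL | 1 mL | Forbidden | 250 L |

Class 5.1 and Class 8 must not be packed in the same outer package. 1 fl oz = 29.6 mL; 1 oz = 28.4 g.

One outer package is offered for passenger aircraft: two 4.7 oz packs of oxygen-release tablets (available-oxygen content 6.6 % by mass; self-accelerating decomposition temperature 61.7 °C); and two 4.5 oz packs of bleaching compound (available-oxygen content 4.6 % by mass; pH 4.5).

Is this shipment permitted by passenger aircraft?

Available-oxygen content 6.6 % by mass meets the Class 5.1 criterion (Oxidizer), so the oxygen-release tablets are Class 5.1.
With available-oxygen content 4.6 % by mass (> 4.5 % by mass), the bleaching compound falls in Class 5.1.
Total Class 5.1: (two 4.7 oz packs = 266.96 g) + (two 4.5 oz packs = 255.6 g) = 522.56 g.
522.56 g exceeds the passenger aircraft limit of 500 g for Class 5.1.

No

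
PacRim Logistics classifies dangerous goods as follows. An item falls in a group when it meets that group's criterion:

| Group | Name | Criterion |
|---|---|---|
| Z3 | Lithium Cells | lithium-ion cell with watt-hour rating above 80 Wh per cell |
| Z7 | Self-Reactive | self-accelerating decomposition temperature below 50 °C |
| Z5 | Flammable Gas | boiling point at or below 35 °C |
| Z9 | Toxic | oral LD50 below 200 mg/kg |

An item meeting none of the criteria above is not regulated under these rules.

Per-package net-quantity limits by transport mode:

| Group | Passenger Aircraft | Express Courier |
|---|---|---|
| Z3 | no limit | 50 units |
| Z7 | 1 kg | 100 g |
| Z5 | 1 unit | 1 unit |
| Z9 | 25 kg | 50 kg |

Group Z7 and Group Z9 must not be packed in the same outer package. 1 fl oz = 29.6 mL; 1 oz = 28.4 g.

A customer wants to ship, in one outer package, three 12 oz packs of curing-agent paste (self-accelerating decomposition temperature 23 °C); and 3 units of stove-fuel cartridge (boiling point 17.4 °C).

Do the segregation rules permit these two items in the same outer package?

With self-accelerating decomposition temperature 23 °C (< 50 °C), the curing-agent paste falls in Group Z7.
Stove-fuel cartridge: boiling point 17.4 °C ≤ 35 °C → Group Z5 (Flammable Gas).
No segregation rule bars Group Z7 with Group Z5.

Yes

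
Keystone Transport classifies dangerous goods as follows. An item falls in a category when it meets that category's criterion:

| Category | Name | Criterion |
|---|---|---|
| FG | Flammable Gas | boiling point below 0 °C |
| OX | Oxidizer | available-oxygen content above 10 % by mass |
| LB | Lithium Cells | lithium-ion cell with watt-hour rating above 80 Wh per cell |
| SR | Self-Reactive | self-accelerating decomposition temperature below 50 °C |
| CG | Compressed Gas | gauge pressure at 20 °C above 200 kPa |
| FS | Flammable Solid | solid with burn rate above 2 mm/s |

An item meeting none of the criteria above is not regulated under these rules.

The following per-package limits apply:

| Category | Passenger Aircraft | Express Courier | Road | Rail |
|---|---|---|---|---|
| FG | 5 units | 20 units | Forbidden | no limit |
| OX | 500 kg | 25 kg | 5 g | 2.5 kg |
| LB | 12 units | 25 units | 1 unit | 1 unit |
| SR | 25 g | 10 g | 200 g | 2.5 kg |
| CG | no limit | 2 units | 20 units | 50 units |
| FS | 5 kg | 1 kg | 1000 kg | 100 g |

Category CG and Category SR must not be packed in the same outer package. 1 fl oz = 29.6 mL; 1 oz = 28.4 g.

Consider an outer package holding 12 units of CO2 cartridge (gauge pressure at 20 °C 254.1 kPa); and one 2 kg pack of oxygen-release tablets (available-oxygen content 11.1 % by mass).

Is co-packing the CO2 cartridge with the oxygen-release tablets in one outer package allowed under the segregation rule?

CO2 cartridge: gauge pressure at 20 °C 254.1 kPa > 200 kPa → Category CG (Compressed Gas).
Available-oxygen content 11.1 % by mass meets the Category OX criterion (Oxidizer), so the oxygen-release tablets are Category OX.
No segregation rule bars Category CG with Category OX.

Yes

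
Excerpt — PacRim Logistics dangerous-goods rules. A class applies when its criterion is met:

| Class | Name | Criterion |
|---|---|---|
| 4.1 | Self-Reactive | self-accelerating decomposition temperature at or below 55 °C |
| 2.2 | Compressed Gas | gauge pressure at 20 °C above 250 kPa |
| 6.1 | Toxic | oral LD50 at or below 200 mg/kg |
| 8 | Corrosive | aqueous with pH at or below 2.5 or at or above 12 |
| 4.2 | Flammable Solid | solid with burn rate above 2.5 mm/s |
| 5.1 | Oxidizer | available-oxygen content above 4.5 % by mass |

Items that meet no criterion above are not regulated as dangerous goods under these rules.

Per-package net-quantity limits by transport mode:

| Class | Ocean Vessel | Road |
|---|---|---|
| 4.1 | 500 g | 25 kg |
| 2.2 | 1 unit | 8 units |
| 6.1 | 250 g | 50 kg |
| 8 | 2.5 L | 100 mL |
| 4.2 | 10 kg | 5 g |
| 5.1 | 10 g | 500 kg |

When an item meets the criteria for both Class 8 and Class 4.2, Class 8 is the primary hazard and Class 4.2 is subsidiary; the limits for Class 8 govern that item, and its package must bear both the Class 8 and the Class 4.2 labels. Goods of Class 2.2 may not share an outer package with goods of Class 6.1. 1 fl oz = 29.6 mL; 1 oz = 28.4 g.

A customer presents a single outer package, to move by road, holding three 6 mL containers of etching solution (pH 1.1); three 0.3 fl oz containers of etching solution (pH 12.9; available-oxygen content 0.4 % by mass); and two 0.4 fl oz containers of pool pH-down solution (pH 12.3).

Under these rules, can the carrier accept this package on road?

Etching solution: pH 1.1 ≤ 2.5 → Class 8 (Corrosive).
pH 12.9 meets the Class 8 criterion (Corrosive), so the etching solution is Class 8.
Pool pH-down solution: pH 12.3 ≥ 12 → Class 8 (Corrosive).
Class 8 net quantity: (three 6 mL containers = 18 mL) + (three 0.3 fl oz containers = 26.64 mL) + (two 0.4 fl oz containers = 23.68 mL) = 68.32 mL.
68.32 mL is within the road limit of 100 mL for Class 8.

Yes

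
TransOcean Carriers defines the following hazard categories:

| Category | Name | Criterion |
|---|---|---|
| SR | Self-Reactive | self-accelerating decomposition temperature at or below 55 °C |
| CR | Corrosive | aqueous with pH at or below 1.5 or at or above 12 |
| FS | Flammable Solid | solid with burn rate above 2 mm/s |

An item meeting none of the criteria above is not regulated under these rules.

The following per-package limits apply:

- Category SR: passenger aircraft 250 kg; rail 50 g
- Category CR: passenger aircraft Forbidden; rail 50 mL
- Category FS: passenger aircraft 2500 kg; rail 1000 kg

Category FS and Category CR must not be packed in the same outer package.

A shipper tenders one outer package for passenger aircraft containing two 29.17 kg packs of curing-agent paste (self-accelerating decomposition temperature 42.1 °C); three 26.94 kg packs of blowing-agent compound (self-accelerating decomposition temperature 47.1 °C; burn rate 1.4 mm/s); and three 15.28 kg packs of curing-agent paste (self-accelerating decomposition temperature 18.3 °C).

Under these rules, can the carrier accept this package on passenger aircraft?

Yes

Self-accelerating decomposition temperature 42.1 °C meets the Category SR criterion (Self-Reactive), so the curing-agent paste is Category SR.
Self-accelerating decomposition temperature 47.1 °C meets the Category SR criterion (Self-Reactive), so the blowing-agent compound is Category SR.
Curing-agent paste: self-accelerating decomposition temperature 18.3 °C ≤ 55 °C → Category SR (Self-Reactive).
Total Category SR: (two 29.17 kg packs = 58.34 kg) + (three 26.94 kg packs = 80.82 kg) + (three 15.28 kg packs = 45.84 kg) = 185 kg.
185 kg ≤ 250 kg (passenger aircraft limit, Category SR) — within limit.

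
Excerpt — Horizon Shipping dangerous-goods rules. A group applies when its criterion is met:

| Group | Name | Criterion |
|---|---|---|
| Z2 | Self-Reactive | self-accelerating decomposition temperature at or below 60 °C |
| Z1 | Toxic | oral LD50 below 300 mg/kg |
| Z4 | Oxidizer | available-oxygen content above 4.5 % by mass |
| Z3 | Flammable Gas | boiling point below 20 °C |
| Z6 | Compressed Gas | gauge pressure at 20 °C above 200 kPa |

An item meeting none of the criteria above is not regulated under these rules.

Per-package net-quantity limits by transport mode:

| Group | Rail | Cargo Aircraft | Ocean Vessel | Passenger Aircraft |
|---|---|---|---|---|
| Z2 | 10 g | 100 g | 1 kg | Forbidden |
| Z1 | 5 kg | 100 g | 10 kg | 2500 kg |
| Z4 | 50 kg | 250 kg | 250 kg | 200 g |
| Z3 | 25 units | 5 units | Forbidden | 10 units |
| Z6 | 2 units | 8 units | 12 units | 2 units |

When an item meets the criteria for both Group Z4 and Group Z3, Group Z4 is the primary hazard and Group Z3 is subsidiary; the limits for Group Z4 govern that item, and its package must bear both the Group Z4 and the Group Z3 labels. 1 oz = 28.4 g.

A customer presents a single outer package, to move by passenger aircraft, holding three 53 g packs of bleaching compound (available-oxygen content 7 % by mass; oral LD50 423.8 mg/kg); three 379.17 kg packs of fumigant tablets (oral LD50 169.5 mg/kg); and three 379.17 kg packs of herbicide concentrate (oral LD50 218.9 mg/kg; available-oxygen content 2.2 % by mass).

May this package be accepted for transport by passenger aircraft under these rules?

Available-oxygen content 7 % by mass meets the Group Z4 criterion (Oxidizer), so the bleaching compound is Group Z4.
Oral LD50 169.5 mg/kg meets the Group Z1 criterion (Toxic), so the fumigant tablets are Group Z1.
With oral LD50 218.9 mg/kg (< 300 mg/kg), the herbicide concentrate falls in Group Z1.
Group Z1 net quantity: (three 379.17 kg packs = 1137.51 kg) + (three 379.17 kg packs = 1137.51 kg) = 2275.02 kg.
2275.02 kg ≤ 2500 kg (passenger aircraft limit, Group Z1) — within limit.
Group Z4 quantity: three 53 g packs = 159 g.
That is within the Group Z4 passenger aircraft limit of 200 g.
Every hazard group is within its passenger aircraft limit and no segregation rule is violated.

Yes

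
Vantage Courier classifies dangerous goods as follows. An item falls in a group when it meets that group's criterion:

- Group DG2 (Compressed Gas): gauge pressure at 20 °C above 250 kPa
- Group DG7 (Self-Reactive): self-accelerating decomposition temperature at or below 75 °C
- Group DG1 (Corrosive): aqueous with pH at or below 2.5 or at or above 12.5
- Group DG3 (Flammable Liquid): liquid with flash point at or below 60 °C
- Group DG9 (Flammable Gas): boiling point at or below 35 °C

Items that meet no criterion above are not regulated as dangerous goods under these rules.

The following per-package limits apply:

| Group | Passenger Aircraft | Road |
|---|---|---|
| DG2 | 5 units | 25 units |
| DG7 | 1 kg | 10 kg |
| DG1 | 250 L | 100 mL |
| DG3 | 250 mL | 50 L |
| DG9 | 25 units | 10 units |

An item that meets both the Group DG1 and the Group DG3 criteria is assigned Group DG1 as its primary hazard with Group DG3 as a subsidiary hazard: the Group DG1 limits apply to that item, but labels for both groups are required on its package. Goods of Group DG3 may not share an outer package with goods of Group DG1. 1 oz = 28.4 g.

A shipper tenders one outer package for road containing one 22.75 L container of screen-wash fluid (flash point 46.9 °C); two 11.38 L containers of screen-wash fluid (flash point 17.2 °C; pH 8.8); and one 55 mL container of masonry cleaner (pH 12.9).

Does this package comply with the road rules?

No

Screen-wash fluid: flash point 46.9 °C ≤ 60 °C → Group DG3 (Flammable Liquid).
The screen-wash fluid has flash point 17.2 °C, which is ≤ 60 °C, so it is Group DG3 (Flammable Liquid).
Masonry cleaner: pH 12.9 ≥ 12.5 → Group DG1 (Corrosive).
Group DG3 net quantity: 22.75 L + (two 11.38 L containers = 22.76 L) = 45.51 L.
That is within the Group DG3 road limit of 50 L.
Group DG1 quantity: 55 mL.
That is within the Group DG1 road limit of 100 mL.
Group DG3 and Group DG1 may not share an outer package.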